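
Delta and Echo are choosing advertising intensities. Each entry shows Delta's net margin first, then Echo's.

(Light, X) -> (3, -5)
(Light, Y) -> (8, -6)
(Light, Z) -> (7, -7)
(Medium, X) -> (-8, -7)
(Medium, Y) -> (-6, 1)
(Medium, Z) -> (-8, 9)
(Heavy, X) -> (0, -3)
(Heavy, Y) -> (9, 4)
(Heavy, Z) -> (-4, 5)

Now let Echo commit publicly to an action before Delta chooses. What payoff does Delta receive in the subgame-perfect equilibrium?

9

Backward induction with Echo moving first.
- X → Delta plays Light (best of 3, -8, 0); Echo gets -5.
- Y → Delta plays Heavy (best of 8, -6, 9); Echo gets 4.
- Z → Delta plays Light (best of 7, -8, -4); Echo gets -7.
Echo's induced payoffs are -5, 4, -7, so Echo commits to Y. Subgame-perfect outcome: (Heavy, Y) with payoffs (9, 4).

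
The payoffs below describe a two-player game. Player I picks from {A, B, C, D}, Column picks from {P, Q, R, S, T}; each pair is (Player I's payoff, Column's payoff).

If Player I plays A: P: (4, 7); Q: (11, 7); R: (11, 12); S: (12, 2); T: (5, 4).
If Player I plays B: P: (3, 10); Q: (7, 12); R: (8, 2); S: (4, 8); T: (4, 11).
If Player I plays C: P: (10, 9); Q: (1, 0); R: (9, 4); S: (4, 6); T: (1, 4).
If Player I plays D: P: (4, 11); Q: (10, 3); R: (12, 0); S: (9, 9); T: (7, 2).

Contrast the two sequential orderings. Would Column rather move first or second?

If Player I leads: Column's best replies are A→R, B→Q, C→P, D→P; Player I's induced payoffs 11, 7, 10, 4; outcome (A, R), payoffs (11, 12).
If Column leads: Player I's best replies are P→C, Q→A, R→D, S→A, T→D; Column's induced payoffs 9, 7, 0, 2, 2; outcome (C, P), payoffs (10, 9).
Column gets 9 moving first and 12 moving second, so Column prefers to move second.

second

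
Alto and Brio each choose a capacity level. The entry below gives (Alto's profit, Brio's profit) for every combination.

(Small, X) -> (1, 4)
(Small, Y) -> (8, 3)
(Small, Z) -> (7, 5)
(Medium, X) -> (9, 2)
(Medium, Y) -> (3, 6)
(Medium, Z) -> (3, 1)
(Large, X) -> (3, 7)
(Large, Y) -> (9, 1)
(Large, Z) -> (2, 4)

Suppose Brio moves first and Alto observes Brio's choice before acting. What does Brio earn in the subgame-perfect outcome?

5

Work backward from Alto's decision.
- X: Alto compares 1, 9, 3 and picks Medium; Brio would get 2.
- Y: Alto compares 8, 3, 9 and picks Large; Brio would get 1.
- Z: Alto compares 7, 3, 2 and picks Small; Brio would get 5.
Brio's induced payoffs are 2, 1, 5, so Brio commits to Z. Subgame-perfect outcome: (Small, Z) with payoffs (7, 5).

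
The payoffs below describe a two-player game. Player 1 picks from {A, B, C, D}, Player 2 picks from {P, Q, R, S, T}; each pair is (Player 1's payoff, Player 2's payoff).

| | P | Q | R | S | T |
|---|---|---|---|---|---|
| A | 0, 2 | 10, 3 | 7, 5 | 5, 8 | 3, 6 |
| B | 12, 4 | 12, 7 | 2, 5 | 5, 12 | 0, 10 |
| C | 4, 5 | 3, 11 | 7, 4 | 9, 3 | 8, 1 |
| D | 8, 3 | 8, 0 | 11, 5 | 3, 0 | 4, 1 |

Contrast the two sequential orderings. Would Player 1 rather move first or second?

second

If Player 1 leads: Player 2's best replies are A→S, B→S, C→Q, D→R; Player 1's induced payoffs 5, 5, 3, 11; outcome (D, R), payoffs (11, 5).
If Player 2 leads: Player 1's best replies are P→B, Q→B, R→D, S→C, T→C; Player 2's induced payoffs 4, 7, 5, 3, 1; outcome (B, Q), payoffs (12, 7).
Player 1 gets 11 moving first and 12 moving second, so Player 1 prefers to move second.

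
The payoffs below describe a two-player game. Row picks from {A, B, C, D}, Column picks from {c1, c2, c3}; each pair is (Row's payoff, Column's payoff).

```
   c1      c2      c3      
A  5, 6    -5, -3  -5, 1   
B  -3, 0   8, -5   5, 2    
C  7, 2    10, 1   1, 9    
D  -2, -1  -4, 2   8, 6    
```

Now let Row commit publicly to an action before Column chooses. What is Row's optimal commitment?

Work backward from Column's decision.
- A: BR = c1, leader payoff 5.
- B: BR = c3, leader payoff 5.
- C: BR = c3, leader payoff 1.
- D: BR = c3, leader payoff 8.
Among 5, 5, 1, 8, the best is 8 at D. Subgame-perfect outcome: (D, c3) with payoffs (8, 6).

D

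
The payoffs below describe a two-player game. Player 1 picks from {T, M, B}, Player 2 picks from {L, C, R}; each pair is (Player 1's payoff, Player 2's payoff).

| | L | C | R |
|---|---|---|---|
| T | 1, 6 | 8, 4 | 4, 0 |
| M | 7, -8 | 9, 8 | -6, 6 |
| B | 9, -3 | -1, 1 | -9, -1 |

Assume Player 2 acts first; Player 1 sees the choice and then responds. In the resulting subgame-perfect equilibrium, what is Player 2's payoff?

8

Solve by backward induction (Player 2 leads).
- L: BR = B, leader payoff -3.
- C: BR = M, leader payoff 8.
- R: BR = T, leader payoff 0.
Among -3, 8, 0, the best is 8 at C. Subgame-perfect outcome: (M, C) with payoffs (9, 8).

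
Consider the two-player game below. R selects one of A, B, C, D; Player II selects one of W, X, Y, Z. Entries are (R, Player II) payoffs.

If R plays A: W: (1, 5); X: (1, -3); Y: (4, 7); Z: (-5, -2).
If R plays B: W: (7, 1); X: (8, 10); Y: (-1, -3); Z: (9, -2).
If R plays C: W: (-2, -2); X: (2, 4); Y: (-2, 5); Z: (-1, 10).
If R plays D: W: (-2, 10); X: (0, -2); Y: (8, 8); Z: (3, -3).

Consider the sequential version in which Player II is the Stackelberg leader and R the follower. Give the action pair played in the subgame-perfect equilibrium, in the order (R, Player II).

Backward induction with Player II moving first.
- W: BR = B, leader payoff 1.
- X: BR = B, leader payoff 10.
- Y: BR = D, leader payoff 8.
- Z: BR = B, leader payoff -2.
Maximizing over 1, 10, 8, -2, Player II chooses X. Subgame-perfect outcome: (B, X) with payoffs (8, 10).

(B, X)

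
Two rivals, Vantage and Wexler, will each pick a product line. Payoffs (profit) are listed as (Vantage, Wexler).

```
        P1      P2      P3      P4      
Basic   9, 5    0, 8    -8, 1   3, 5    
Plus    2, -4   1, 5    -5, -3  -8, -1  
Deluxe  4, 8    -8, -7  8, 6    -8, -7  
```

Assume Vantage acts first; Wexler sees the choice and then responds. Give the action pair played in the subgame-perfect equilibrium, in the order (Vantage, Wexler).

(Deluxe, P1)

Wexler best-responds to each possible Vantage move:
- Basic: BR = P2, leader payoff 0.
- Plus: BR = P2, leader payoff 1.
- Deluxe: BR = P1, leader payoff 4.
Vantage's induced payoffs are 0, 1, 4, so Vantage commits to Deluxe. Subgame-perfect outcome: (Deluxe, P1) with payoffs (4, 8).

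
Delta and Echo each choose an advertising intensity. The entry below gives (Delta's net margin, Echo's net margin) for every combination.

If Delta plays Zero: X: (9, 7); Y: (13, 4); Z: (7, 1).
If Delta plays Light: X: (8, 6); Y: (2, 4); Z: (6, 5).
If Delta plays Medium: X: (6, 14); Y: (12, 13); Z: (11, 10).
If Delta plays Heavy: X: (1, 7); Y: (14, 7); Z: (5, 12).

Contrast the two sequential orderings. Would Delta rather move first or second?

second

If Delta leads: Echo's best replies are Zero→X, Light→X, Medium→X, Heavy→Z; Delta's induced payoffs 9, 8, 6, 5; outcome (Zero, X), payoffs (9, 7).
If Echo leads: Delta's best replies are X→Zero, Y→Heavy, Z→Medium; Echo's induced payoffs 7, 7, 10; outcome (Medium, Z), payoffs (11, 10).
Delta gets 9 moving first and 11 moving second, so Delta prefers to move second.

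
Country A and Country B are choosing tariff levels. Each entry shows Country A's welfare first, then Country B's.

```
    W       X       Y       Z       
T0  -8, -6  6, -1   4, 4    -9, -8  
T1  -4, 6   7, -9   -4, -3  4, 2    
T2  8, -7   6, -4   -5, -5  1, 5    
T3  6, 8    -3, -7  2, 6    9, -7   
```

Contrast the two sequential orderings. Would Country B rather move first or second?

If Country A leads: Country B's best replies are T0→Y, T1→W, T2→Z, T3→W; Country A's induced payoffs 4, -4, 1, 6; outcome (T3, W), payoffs (6, 8).
If Country B leads: Country A's best replies are W→T2, X→T1, Y→T0, Z→T3; Country B's induced payoffs -7, -9, 4, -7; outcome (T0, Y), payoffs (4, 4).
Country B gets 4 moving first and 8 moving second, so Country B prefers to move second.

second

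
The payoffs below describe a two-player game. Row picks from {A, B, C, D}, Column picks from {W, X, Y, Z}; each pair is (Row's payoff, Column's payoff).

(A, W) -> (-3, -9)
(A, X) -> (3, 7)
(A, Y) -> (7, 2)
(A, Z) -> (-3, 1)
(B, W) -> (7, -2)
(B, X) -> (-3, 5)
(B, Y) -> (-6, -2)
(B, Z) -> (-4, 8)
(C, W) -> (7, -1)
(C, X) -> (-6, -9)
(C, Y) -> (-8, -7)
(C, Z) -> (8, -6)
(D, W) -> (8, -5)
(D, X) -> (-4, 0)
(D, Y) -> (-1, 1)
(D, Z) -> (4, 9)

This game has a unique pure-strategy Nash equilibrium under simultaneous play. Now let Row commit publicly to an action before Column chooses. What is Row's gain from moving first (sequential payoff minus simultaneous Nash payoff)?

Column best-responds to each possible Row move:
- A → Column plays X (best of -9, 7, 2, 1); Row gets 3.
- B → Column plays Z (best of -2, 5, -2, 8); Row gets -4.
- C → Column plays W (best of -1, -9, -7, -6); Row gets 7.
- D → Column plays Z (best of -5, 0, 1, 9); Row gets 4.
Among 3, -4, 7, 4, the best is 7 at C. Subgame-perfect outcome: (C, W) with payoffs (7, -1).
Under simultaneous play:
Row's best replies: W→D; X→A; Y→A; Z→C.
Column's best replies: A→X; B→Z; C→W; D→Z.
Only (A, X) has each player best-responding; Nash payoffs (3, 7).
Row's commitment gain: 7 − 3 = 4.

4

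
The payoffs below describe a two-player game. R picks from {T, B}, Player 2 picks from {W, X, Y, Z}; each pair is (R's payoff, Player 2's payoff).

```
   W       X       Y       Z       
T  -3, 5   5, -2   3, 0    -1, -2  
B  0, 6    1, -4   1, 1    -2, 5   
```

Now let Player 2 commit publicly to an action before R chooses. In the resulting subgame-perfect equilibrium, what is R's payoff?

R best-responds to each possible Player 2 move:
- W → R plays B (best of -3, 0); Player 2 gets 6.
- X → R plays T (best of 5, 1); Player 2 gets -2.
- Y → R plays T (best of 3, 1); Player 2 gets 0.
- Z → R plays T (best of -1, -2); Player 2 gets -2.
Among 6, -2, 0, -2, the best is 6 at W. Subgame-perfect outcome: (B, W) with payoffs (0, 6).

0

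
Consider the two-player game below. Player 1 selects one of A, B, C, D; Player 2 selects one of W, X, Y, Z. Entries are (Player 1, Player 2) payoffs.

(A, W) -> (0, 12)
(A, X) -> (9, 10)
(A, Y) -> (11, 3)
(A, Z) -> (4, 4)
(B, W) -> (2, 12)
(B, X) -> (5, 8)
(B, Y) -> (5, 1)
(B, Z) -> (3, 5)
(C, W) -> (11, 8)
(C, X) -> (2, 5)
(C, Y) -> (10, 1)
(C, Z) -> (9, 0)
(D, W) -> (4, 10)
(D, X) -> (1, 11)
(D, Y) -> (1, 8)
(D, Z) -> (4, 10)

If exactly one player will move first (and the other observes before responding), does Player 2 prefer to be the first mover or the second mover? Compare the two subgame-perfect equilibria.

If Player 1 leads: Player 2's best replies are A→W, B→W, C→W, D→X; Player 1's induced payoffs 0, 2, 11, 1; outcome (C, W), payoffs (11, 8).
If Player 2 leads: Player 1's best replies are W→C, X→A, Y→A, Z→C; Player 2's induced payoffs 8, 10, 3, 0; outcome (A, X), payoffs (9, 10).
Player 2 gets 10 moving first and 8 moving second, so Player 2 prefers to move first.

first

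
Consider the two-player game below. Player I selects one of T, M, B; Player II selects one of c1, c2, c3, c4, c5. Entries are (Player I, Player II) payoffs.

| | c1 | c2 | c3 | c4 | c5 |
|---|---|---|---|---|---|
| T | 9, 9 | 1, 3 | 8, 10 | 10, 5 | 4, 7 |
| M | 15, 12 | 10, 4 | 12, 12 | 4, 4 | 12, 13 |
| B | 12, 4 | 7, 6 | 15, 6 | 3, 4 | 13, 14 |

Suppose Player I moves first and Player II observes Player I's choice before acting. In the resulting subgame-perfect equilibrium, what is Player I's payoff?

13

Backward induction with Player I moving first.
- T: Player II compares 9, 3, 10, 5, 7 and picks c3; Player I would get 8.
- M: Player II compares 12, 4, 12, 4, 13 and picks c5; Player I would get 12.
- B: Player II compares 4, 6, 6, 4, 14 and picks c5; Player I would get 13.
Player I's induced payoffs are 8, 12, 13, so Player I commits to B. Subgame-perfect outcome: (B, c5) with payoffs (13, 14).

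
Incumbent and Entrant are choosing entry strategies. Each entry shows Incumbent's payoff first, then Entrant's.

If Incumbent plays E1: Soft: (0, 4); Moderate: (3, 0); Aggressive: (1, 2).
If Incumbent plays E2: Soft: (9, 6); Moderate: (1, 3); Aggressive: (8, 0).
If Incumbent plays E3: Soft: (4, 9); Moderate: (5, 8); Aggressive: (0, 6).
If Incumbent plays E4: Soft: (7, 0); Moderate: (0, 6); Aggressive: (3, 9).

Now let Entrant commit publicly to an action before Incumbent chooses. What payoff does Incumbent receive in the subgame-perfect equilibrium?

5

Solve by backward induction (Entrant leads).
- Soft: BR = E2, leader payoff 6.
- Moderate: BR = E3, leader payoff 8.
- Aggressive: BR = E2, leader payoff 0.
Among 6, 8, 0, the best is 8 at Moderate. Subgame-perfect outcome: (E3, Moderate) with payoffs (5, 8).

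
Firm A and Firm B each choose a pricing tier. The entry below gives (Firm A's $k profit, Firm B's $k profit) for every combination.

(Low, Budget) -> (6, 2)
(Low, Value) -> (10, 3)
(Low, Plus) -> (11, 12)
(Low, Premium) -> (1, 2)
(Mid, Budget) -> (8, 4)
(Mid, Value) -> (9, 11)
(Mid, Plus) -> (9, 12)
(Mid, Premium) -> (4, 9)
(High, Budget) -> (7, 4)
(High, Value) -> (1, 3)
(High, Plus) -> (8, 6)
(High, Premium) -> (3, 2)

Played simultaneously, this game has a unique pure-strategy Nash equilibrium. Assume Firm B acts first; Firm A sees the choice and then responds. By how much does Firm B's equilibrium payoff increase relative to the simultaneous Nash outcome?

Firm A best-responds to each possible Firm B move:
- Budget: BR = Mid, leader payoff 4.
- Value: BR = Low, leader payoff 3.
- Plus: BR = Low, leader payoff 12.
- Premium: BR = Mid, leader payoff 9.
Among 4, 3, 12, 9, the best is 12 at Plus. Subgame-perfect outcome: (Low, Plus) with payoffs (11, 12).
Under simultaneous play:
Firm A's best replies: Budget→Mid; Value→Low; Plus→Low; Premium→Mid.
Firm B's best replies: Low→Plus; Mid→Plus; High→Plus.
The unique mutual best reply is (Low, Plus), giving (11, 12).
Firm B's commitment gain: 12 − 12 = 0.

0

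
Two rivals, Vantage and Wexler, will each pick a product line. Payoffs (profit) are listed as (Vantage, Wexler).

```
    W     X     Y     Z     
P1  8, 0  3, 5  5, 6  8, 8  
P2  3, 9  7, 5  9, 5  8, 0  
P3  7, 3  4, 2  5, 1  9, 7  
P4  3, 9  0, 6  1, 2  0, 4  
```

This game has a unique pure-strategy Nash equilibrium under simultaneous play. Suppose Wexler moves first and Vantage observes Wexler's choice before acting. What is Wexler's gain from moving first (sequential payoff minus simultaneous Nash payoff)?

0

Vantage best-responds to each possible Wexler move:
- W: Vantage compares 8, 3, 7, 3 and picks P1; Wexler would get 0.
- X: Vantage compares 3, 7, 4, 0 and picks P2; Wexler would get 5.
- Y: Vantage compares 5, 9, 5, 1 and picks P2; Wexler would get 5.
- Z: Vantage compares 8, 8, 9, 0 and picks P3; Wexler would get 7.
Among 0, 5, 5, 7, the best is 7 at Z. Subgame-perfect outcome: (P3, Z) with payoffs (9, 7).
Under simultaneous play:
Vantage's best replies: W→P1; X→P2; Y→P2; Z→P3.
Wexler's best replies: P1→Z; P2→W; P3→Z; P4→W.
The unique mutual best reply is (P3, Z), giving (9, 7).
Wexler's commitment gain: 7 − 7 = 0.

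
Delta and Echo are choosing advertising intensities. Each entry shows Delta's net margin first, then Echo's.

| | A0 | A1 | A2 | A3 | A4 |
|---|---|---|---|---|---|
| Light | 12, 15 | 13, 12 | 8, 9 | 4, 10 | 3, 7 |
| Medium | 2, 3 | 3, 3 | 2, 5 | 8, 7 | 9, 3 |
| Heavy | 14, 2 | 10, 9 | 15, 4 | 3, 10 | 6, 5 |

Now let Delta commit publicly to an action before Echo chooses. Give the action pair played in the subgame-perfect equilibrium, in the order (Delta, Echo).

(Light, A0)

Solve by backward induction (Delta leads).
- Light → Echo plays A0 (best of 15, 12, 9, 10, 7); Delta gets 12.
- Medium → Echo plays A3 (best of 3, 3, 5, 7, 3); Delta gets 8.
- Heavy → Echo plays A3 (best of 2, 9, 4, 10, 5); Delta gets 3.
Maximizing over 12, 8, 3, Delta chooses Light. Subgame-perfect outcome: (Light, A0) with payoffs (12, 15).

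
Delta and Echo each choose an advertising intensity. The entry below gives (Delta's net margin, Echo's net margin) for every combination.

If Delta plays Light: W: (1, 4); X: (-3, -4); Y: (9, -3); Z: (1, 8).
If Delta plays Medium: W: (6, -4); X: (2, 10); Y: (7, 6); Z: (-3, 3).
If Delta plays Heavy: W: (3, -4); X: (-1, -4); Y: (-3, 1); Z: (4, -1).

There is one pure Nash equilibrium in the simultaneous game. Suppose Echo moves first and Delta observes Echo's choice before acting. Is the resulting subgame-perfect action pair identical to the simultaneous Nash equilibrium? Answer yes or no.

yes

Backward induction with Echo moving first.
- W: Delta compares 1, 6, 3 and picks Medium; Echo would get -4.
- X: Delta compares -3, 2, -1 and picks Medium; Echo would get 10.
- Y: Delta compares 9, 7, -3 and picks Light; Echo would get -3.
- Z: Delta compares 1, -3, 4 and picks Heavy; Echo would get -1.
Echo's induced payoffs are -4, 10, -3, -1, so Echo commits to X. Subgame-perfect outcome: (Medium, X) with payoffs (2, 10).
For the simultaneous game, intersect best replies.
Delta's best replies: W→Medium; X→Medium; Y→Light; Z→Heavy.
Echo's best replies: Light→Z; Medium→X; Heavy→Y.
The unique mutual best reply is (Medium, X), giving (2, 10).
Sequential outcome (Medium, X) coincides with the Nash profile (Medium, X).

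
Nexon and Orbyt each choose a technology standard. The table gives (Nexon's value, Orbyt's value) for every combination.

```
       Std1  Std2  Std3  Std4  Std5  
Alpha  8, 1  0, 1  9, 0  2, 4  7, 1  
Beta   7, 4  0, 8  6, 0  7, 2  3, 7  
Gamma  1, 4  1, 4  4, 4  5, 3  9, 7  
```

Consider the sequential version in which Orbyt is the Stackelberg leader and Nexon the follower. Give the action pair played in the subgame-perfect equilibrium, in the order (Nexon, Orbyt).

Nexon best-responds to each possible Orbyt move:
- Std1 → Nexon plays Alpha (best of 8, 7, 1); Orbyt gets 1.
- Std2 → Nexon plays Gamma (best of 0, 0, 1); Orbyt gets 4.
- Std3 → Nexon plays Alpha (best of 9, 6, 4); Orbyt gets 0.
- Std4 → Nexon plays Beta (best of 2, 7, 5); Orbyt gets 2.
- Std5 → Nexon plays Gamma (best of 7, 3, 9); Orbyt gets 7.
Among 1, 4, 0, 2, 7, the best is 7 at Std5. Subgame-perfect outcome: (Gamma, Std5) with payoffs (9, 7).

(Gamma, Std5)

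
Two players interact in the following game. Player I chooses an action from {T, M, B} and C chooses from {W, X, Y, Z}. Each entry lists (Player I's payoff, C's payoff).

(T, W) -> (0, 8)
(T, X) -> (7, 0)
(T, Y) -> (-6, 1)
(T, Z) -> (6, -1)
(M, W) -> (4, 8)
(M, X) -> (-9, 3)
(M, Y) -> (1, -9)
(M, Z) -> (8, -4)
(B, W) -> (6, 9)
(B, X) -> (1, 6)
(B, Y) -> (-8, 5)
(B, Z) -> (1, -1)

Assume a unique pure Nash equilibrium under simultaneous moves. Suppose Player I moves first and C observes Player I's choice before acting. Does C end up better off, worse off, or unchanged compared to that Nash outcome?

unchanged

Backward induction with Player I moving first.
- T: C compares 8, 0, 1, -1 and picks W; Player I would get 0.
- M: C compares 8, 3, -9, -4 and picks W; Player I would get 4.
- B: C compares 9, 6, 5, -1 and picks W; Player I would get 6.
Player I's induced payoffs are 0, 4, 6, so Player I commits to B. Subgame-perfect outcome: (B, W) with payoffs (6, 9).
For the simultaneous game, intersect best replies.
Player I's best replies: W→B; X→T; Y→M; Z→M.
C's best replies: T→W; M→W; B→W.
Only (B, W) has each player best-responding; Nash payoffs (6, 9).
C earns 9 sequentially versus 9 at the Nash outcome: unchanged.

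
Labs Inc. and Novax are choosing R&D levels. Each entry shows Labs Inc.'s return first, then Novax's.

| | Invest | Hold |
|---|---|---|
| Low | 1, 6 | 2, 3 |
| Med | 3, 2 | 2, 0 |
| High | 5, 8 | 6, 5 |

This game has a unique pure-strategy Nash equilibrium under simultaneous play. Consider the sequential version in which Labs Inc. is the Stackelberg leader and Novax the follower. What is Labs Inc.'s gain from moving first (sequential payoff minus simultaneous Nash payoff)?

Novax best-responds to each possible Labs Inc. move:
- Low: BR = Invest, leader payoff 1.
- Med: BR = Invest, leader payoff 3.
- High: BR = Invest, leader payoff 5.
Maximizing over 1, 3, 5, Labs Inc. chooses High. Subgame-perfect outcome: (High, Invest) with payoffs (5, 8).
Now find the simultaneous Nash equilibrium.
Labs Inc.'s best replies: Invest→High; Hold→High.
Novax's best replies: Low→Invest; Med→Invest; High→Invest.
The unique mutual best reply is (High, Invest), giving (5, 8).
Labs Inc.'s commitment gain: 5 − 5 = 0.

0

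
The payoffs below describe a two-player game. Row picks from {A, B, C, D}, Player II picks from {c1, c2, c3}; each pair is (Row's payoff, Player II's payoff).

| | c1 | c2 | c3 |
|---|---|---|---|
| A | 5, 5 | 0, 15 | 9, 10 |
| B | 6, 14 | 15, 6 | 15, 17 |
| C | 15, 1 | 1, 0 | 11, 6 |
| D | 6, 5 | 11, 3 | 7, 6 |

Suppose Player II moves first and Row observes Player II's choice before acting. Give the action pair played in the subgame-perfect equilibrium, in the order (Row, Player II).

Row best-responds to each possible Player II move:
- c1: BR = C, leader payoff 1.
- c2: BR = B, leader payoff 6.
- c3: BR = B, leader payoff 17.
Maximizing over 1, 6, 17, Player II chooses c3. Subgame-perfect outcome: (B, c3) with payoffs (15, 17).

(B, c3)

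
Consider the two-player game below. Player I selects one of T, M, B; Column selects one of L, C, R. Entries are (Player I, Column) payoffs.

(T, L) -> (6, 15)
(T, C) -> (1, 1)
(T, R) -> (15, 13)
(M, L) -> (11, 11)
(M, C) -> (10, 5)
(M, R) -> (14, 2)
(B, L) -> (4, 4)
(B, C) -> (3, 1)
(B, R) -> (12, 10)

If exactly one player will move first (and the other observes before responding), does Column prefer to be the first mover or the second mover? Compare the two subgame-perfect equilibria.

first

If Player I leads: Column's best replies are T→L, M→L, B→R; Player I's induced payoffs 6, 11, 12; outcome (B, R), payoffs (12, 10).
If Column leads: Player I's best replies are L→M, C→M, R→T; Column's induced payoffs 11, 5, 13; outcome (T, R), payoffs (15, 13).
Column gets 13 moving first and 10 moving second, so Column prefers to move first.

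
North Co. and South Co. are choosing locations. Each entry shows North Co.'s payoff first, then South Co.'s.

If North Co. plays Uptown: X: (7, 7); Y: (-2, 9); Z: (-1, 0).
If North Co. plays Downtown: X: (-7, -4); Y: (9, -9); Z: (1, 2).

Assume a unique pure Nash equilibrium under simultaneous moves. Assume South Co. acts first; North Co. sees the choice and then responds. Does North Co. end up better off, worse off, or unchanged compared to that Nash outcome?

North Co. best-responds to each possible South Co. move:
- X: BR = Uptown, leader payoff 7.
- Y: BR = Downtown, leader payoff -9.
- Z: BR = Downtown, leader payoff 2.
Maximizing over 7, -9, 2, South Co. chooses X. Subgame-perfect outcome: (Uptown, X) with payoffs (7, 7).
For the simultaneous game, intersect best replies.
North Co.'s best replies: X→Uptown; Y→Downtown; Z→Downtown.
South Co.'s best replies: Uptown→Y; Downtown→Z.
The unique mutual best reply is (Downtown, Z), giving (1, 2).
North Co. earns 7 sequentially versus 1 at the Nash outcome: better off.

better off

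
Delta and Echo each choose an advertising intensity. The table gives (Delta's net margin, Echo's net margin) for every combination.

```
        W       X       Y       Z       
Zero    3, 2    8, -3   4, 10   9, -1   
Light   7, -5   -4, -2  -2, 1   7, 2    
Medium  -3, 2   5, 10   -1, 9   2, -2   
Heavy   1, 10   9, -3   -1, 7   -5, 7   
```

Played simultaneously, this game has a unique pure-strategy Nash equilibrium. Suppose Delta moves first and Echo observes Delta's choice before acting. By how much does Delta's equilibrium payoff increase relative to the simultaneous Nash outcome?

3

Work backward from Echo's decision.
- Zero → Echo plays Y (best of 2, -3, 10, -1); Delta gets 4.
- Light → Echo plays Z (best of -5, -2, 1, 2); Delta gets 7.
- Medium → Echo plays X (best of 2, 10, 9, -2); Delta gets 5.
- Heavy → Echo plays W (best of 10, -3, 7, 7); Delta gets 1.
Among 4, 7, 5, 1, the best is 7 at Light. Subgame-perfect outcome: (Light, Z) with payoffs (7, 2).
Now find the simultaneous Nash equilibrium.
Delta's best replies: W→Light; X→Heavy; Y→Zero; Z→Zero.
Echo's best replies: Zero→Y; Light→Z; Medium→X; Heavy→W.
The unique mutual best reply is (Zero, Y), giving (4, 10).
Delta's commitment gain: 7 − 4 = 3.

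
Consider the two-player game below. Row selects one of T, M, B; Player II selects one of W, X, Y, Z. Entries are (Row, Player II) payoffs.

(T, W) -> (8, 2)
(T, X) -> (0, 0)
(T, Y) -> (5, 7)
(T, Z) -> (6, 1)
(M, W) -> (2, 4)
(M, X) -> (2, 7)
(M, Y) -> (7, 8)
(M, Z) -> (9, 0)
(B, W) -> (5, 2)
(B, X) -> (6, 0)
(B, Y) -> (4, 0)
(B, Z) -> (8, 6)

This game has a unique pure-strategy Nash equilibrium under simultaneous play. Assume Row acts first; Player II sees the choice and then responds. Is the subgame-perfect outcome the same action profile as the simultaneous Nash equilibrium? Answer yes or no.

Backward induction with Row moving first.
- T: BR = Y, leader payoff 5.
- M: BR = Y, leader payoff 7.
- B: BR = Z, leader payoff 8.
Row's induced payoffs are 5, 7, 8, so Row commits to B. Subgame-perfect outcome: (B, Z) with payoffs (8, 6).
Under simultaneous play:
Row's best replies: W→T; X→B; Y→M; Z→M.
Player II's best replies: T→Y; M→Y; B→Z.
Only (M, Y) has each player best-responding; Nash payoffs (7, 8).
Sequential outcome (B, Z) differs from the Nash profile (M, Y).

no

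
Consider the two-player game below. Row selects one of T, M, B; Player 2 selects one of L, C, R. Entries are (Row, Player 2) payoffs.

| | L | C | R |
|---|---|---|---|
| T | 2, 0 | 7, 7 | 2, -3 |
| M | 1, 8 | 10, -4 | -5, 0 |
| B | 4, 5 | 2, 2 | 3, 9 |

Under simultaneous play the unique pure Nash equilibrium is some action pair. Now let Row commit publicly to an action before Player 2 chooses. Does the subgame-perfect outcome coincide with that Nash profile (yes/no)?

no

Player 2 best-responds to each possible Row move:
- T → Player 2 plays C (best of 0, 7, -3); Row gets 7.
- M → Player 2 plays L (best of 8, -4, 0); Row gets 1.
- B → Player 2 plays R (best of 5, 2, 9); Row gets 3.
Among 7, 1, 3, the best is 7 at T. Subgame-perfect outcome: (T, C) with payoffs (7, 7).
Under simultaneous play:
Row's best replies: L→B; C→M; R→B.
Player 2's best replies: T→C; M→L; B→R.
Only (B, R) has each player best-responding; Nash payoffs (3, 9).
Sequential outcome (T, C) differs from the Nash profile (B, R).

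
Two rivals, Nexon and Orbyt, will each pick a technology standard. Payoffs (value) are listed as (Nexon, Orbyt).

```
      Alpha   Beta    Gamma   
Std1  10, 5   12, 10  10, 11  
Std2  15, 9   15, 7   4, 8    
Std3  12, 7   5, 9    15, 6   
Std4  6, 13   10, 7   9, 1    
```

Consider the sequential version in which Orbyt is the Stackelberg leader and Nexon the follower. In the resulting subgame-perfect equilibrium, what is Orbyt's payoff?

Nexon best-responds to each possible Orbyt move:
- Alpha: Nexon compares 10, 15, 12, 6 and picks Std2; Orbyt would get 9.
- Beta: Nexon compares 12, 15, 5, 10 and picks Std2; Orbyt would get 7.
- Gamma: Nexon compares 10, 4, 15, 9 and picks Std3; Orbyt would get 6.
Among 9, 7, 6, the best is 9 at Alpha. Subgame-perfect outcome: (Std2, Alpha) with payoffs (15, 9).

9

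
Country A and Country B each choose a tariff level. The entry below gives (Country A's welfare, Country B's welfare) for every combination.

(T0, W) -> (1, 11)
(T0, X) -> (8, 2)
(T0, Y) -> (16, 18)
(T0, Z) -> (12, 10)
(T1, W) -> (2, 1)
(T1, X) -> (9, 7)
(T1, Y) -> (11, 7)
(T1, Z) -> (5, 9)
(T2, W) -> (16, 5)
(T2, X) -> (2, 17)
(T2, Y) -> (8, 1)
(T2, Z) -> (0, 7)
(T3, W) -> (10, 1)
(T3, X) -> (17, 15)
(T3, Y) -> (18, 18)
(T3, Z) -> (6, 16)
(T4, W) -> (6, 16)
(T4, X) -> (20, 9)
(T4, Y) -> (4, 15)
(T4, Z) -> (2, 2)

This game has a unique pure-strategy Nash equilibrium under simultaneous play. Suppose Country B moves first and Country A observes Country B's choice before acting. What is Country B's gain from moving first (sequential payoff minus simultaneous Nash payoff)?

0

Work backward from Country A's decision.
- W: Country A compares 1, 2, 16, 10, 6 and picks T2; Country B would get 5.
- X: Country A compares 8, 9, 2, 17, 20 and picks T4; Country B would get 9.
- Y: Country A compares 16, 11, 8, 18, 4 and picks T3; Country B would get 18.
- Z: Country A compares 12, 5, 0, 6, 2 and picks T0; Country B would get 10.
Country B's induced payoffs are 5, 9, 18, 10, so Country B commits to Y. Subgame-perfect outcome: (T3, Y) with payoffs (18, 18).
Under simultaneous play:
Country A's best replies: W→T2; X→T4; Y→T3; Z→T0.
Country B's best replies: T0→Y; T1→Z; T2→X; T3→Y; T4→W.
Only (T3, Y) has each player best-responding; Nash payoffs (18, 18).
Country B's commitment gain: 18 − 18 = 0.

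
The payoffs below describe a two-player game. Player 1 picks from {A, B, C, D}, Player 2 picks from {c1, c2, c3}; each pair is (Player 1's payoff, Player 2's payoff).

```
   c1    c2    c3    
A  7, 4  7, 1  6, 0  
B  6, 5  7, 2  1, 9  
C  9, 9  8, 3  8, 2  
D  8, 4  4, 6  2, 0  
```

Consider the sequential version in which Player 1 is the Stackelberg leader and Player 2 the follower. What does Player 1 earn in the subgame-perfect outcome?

Work backward from Player 2's decision.
- A → Player 2 plays c1 (best of 4, 1, 0); Player 1 gets 7.
- B → Player 2 plays c3 (best of 5, 2, 9); Player 1 gets 1.
- C → Player 2 plays c1 (best of 9, 3, 2); Player 1 gets 9.
- D → Player 2 plays c2 (best of 4, 6, 0); Player 1 gets 4.
Player 1's induced payoffs are 7, 1, 9, 4, so Player 1 commits to C. Subgame-perfect outcome: (C, c1) with payoffs (9, 9).

9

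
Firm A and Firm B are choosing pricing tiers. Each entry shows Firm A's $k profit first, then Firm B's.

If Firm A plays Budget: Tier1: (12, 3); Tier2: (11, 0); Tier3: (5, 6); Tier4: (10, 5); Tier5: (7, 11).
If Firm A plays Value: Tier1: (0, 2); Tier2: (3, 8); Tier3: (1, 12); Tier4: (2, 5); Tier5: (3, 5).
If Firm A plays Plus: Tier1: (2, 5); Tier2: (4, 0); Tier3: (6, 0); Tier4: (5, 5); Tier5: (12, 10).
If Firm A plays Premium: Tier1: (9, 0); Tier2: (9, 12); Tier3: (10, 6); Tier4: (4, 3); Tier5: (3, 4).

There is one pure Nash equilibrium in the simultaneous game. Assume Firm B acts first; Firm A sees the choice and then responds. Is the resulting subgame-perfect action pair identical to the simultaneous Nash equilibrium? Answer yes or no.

yes

Solve by backward induction (Firm B leads).
- Tier1: Firm A compares 12, 0, 2, 9 and picks Budget; Firm B would get 3.
- Tier2: Firm A compares 11, 3, 4, 9 and picks Budget; Firm B would get 0.
- Tier3: Firm A compares 5, 1, 6, 10 and picks Premium; Firm B would get 6.
- Tier4: Firm A compares 10, 2, 5, 4 and picks Budget; Firm B would get 5.
- Tier5: Firm A compares 7, 3, 12, 3 and picks Plus; Firm B would get 10.
Firm B's induced payoffs are 3, 0, 6, 5, 10, so Firm B commits to Tier5. Subgame-perfect outcome: (Plus, Tier5) with payoffs (12, 10).
Under simultaneous play:
Firm A's best replies: Tier1→Budget; Tier2→Budget; Tier3→Premium; Tier4→Budget; Tier5→Plus.
Firm B's best replies: Budget→Tier5; Value→Tier3; Plus→Tier5; Premium→Tier2.
The unique mutual best reply is (Plus, Tier5), giving (12, 10).
Sequential outcome (Plus, Tier5) coincides with the Nash profile (Plus, Tier5).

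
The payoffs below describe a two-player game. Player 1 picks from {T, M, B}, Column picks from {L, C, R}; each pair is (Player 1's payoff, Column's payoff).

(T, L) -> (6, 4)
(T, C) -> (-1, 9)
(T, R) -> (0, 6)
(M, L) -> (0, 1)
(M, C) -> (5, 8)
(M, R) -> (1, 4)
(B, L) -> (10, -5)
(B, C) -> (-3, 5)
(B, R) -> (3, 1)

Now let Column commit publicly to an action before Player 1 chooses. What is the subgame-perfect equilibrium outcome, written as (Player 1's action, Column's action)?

(M, C)

Backward induction with Column moving first.
- L: Player 1 compares 6, 0, 10 and picks B; Column would get -5.
- C: Player 1 compares -1, 5, -3 and picks M; Column would get 8.
- R: Player 1 compares 0, 1, 3 and picks B; Column would get 1.
Column's induced payoffs are -5, 8, 1, so Column commits to C. Subgame-perfect outcome: (M, C) with payoffs (5, 8).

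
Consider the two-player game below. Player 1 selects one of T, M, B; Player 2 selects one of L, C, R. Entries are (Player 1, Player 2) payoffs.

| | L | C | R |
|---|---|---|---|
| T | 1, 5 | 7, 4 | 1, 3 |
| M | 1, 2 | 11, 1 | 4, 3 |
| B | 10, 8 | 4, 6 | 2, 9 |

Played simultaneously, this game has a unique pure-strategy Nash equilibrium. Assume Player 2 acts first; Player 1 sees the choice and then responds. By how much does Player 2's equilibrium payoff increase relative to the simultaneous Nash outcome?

5

Solve by backward induction (Player 2 leads).
- L: BR = B, leader payoff 8.
- C: BR = M, leader payoff 1.
- R: BR = M, leader payoff 3.
Player 2's induced payoffs are 8, 1, 3, so Player 2 commits to L. Subgame-perfect outcome: (B, L) with payoffs (10, 8).
For the simultaneous game, intersect best replies.
Player 1's best replies: L→B; C→M; R→M.
Player 2's best replies: T→L; M→R; B→R.
The unique mutual best reply is (M, R), giving (4, 3).
Player 2's commitment gain: 8 − 3 = 5.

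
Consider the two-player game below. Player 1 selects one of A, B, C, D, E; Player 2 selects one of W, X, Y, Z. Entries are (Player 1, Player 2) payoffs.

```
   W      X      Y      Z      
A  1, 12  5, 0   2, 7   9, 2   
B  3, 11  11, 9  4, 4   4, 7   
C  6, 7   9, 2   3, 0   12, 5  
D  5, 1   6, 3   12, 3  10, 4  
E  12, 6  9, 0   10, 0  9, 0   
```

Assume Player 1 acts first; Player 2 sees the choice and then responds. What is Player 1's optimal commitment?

Solve by backward induction (Player 1 leads).
- A: Player 2 compares 12, 0, 7, 2 and picks W; Player 1 would get 1.
- B: Player 2 compares 11, 9, 4, 7 and picks W; Player 1 would get 3.
- C: Player 2 compares 7, 2, 0, 5 and picks W; Player 1 would get 6.
- D: Player 2 compares 1, 3, 3, 4 and picks Z; Player 1 would get 10.
- E: Player 2 compares 6, 0, 0, 0 and picks W; Player 1 would get 12.
Among 1, 3, 6, 10, 12, the best is 12 at E. Subgame-perfect outcome: (E, W) with payoffs (12, 6).

E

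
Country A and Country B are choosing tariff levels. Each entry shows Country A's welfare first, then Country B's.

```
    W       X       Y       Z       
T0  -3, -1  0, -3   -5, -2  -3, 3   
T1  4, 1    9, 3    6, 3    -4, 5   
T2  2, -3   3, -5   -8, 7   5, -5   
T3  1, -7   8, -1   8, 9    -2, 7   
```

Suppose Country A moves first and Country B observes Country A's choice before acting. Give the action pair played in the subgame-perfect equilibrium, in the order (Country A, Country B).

Backward induction with Country A moving first.
- T0: BR = Z, leader payoff -3.
- T1: BR = Z, leader payoff -4.
- T2: BR = Y, leader payoff -8.
- T3: BR = Y, leader payoff 8.
Among -3, -4, -8, 8, the best is 8 at T3. Subgame-perfect outcome: (T3, Y) with payoffs (8, 9).

(T3, Y)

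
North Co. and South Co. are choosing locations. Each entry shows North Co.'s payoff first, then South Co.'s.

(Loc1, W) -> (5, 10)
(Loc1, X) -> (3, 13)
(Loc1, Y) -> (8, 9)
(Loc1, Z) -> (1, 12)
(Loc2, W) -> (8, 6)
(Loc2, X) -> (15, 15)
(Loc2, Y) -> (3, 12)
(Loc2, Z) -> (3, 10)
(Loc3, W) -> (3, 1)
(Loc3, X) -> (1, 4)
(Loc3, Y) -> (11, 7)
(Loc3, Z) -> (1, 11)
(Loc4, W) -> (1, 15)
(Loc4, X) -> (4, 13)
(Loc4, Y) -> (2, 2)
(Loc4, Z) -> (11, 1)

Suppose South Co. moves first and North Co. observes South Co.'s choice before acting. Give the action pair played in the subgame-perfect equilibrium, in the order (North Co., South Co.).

Work backward from North Co.'s decision.
- W → North Co. plays Loc2 (best of 5, 8, 3, 1); South Co. gets 6.
- X → North Co. plays Loc2 (best of 3, 15, 1, 4); South Co. gets 15.
- Y → North Co. plays Loc3 (best of 8, 3, 11, 2); South Co. gets 7.
- Z → North Co. plays Loc4 (best of 1, 3, 1, 11); South Co. gets 1.
South Co.'s induced payoffs are 6, 15, 7, 1, so South Co. commits to X. Subgame-perfect outcome: (Loc2, X) with payoffs (15, 15).

(Loc2, X)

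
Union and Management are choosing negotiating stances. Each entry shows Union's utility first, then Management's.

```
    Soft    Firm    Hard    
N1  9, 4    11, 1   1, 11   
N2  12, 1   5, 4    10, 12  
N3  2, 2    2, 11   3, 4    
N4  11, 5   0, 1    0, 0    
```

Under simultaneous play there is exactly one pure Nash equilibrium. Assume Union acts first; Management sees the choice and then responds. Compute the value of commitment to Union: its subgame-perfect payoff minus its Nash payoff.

Work backward from Management's decision.
- N1: BR = Hard, leader payoff 1.
- N2: BR = Hard, leader payoff 10.
- N3: BR = Firm, leader payoff 2.
- N4: BR = Soft, leader payoff 11.
Union's induced payoffs are 1, 10, 2, 11, so Union commits to N4. Subgame-perfect outcome: (N4, Soft) with payoffs (11, 5).
For the simultaneous game, intersect best replies.
Union's best replies: Soft→N2; Firm→N1; Hard→N2.
Management's best replies: N1→Hard; N2→Hard; N3→Firm; N4→Soft.
The unique mutual best reply is (N2, Hard), giving (10, 12).
Union's commitment gain: 11 − 10 = 1.

1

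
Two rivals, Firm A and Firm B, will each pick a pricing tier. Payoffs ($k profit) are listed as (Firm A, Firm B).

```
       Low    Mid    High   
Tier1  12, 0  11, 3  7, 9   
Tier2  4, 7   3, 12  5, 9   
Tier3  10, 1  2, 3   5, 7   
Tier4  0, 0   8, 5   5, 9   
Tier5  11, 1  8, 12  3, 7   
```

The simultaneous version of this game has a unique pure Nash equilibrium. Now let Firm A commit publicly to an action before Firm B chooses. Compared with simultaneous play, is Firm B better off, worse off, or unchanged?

Work backward from Firm B's decision.
- Tier1 → Firm B plays High (best of 0, 3, 9); Firm A gets 7.
- Tier2 → Firm B plays Mid (best of 7, 12, 9); Firm A gets 3.
- Tier3 → Firm B plays High (best of 1, 3, 7); Firm A gets 5.
- Tier4 → Firm B plays High (best of 0, 5, 9); Firm A gets 5.
- Tier5 → Firm B plays Mid (best of 1, 12, 7); Firm A gets 8.
Maximizing over 7, 3, 5, 5, 8, Firm A chooses Tier5. Subgame-perfect outcome: (Tier5, Mid) with payoffs (8, 12).
Now find the simultaneous Nash equilibrium.
Firm A's best replies: Low→Tier1; Mid→Tier1; High→Tier1.
Firm B's best replies: Tier1→High; Tier2→Mid; Tier3→High; Tier4→High; Tier5→Mid.
Only (Tier1, High) has each player best-responding; Nash payoffs (7, 9).
Firm B earns 12 sequentially versus 9 at the Nash outcome: better off.

better off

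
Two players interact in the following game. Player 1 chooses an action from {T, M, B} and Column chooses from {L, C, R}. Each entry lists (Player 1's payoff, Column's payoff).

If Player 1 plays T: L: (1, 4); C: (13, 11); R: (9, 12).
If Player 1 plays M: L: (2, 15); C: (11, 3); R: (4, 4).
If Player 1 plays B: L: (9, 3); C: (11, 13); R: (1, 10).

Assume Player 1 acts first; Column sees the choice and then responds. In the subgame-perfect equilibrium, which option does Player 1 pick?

Backward induction with Player 1 moving first.
- T: Column compares 4, 11, 12 and picks R; Player 1 would get 9.
- M: Column compares 15, 3, 4 and picks L; Player 1 would get 2.
- B: Column compares 3, 13, 10 and picks C; Player 1 would get 11.
Maximizing over 9, 2, 11, Player 1 chooses B. Subgame-perfect outcome: (B, C) with payoffs (11, 13).

B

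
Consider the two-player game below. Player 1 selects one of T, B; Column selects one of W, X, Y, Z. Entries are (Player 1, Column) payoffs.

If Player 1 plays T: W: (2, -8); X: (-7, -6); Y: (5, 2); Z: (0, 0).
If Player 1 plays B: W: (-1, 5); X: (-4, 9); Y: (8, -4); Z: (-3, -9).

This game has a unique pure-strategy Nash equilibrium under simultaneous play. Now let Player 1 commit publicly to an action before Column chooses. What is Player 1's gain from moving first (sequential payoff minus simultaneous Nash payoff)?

9

Column best-responds to each possible Player 1 move:
- T: Column compares -8, -6, 2, 0 and picks Y; Player 1 would get 5.
- B: Column compares 5, 9, -4, -9 and picks X; Player 1 would get -4.
Player 1's induced payoffs are 5, -4, so Player 1 commits to T. Subgame-perfect outcome: (T, Y) with payoffs (5, 2).
For the simultaneous game, intersect best replies.
Player 1's best replies: W→T; X→B; Y→B; Z→T.
Column's best replies: T→Y; B→X.
The unique mutual best reply is (B, X), giving (-4, 9).
Player 1's commitment gain: 5 − -4 = 9.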